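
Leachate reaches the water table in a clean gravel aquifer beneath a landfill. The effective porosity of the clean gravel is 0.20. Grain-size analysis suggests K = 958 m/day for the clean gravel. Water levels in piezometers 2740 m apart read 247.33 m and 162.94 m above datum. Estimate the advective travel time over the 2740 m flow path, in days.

18.6

Hydraulic gradient i = (247.33 − 162.94) / 2740 = 84.39 / 2740 = 0.03080.
Darcy flux q = K · i = 958.0 × 0.03080 = 29.51 m/day.
Seepage velocity v = q / n_e = 29.51 / 0.20 = 147.5 m/day.
Travel time t = L / v = 2740 / 147.5 = 18.57 days.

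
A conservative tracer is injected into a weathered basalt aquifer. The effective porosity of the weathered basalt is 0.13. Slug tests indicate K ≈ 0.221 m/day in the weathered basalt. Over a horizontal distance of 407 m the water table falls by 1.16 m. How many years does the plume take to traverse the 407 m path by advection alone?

230

Hydraulic gradient i = Δh / L = 1.16 / 407 = 0.002850.
Darcy flux q = K · i = 0.2210 × 0.002850 = 0.0006299 m/day.
Seepage velocity v = q / n_e = 0.0006299 / 0.13 = 0.004845 m/day.
Travel time t = L / v = 407 / 0.004845 = 84001 days = 230.0 years.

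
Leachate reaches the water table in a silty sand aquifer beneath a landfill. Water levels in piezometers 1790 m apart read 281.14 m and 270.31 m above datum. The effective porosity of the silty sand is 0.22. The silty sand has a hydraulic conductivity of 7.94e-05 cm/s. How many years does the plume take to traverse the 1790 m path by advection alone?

2600

Convert K: 7.94e-05 cm/s × 864 = 0.06860 m/day.
Hydraulic gradient i = (281.14 − 270.31) / 1790 = 10.83 / 1790 = 0.006050.
Darcy flux q = K · i = 0.06860 × 0.006050 = 0.0004151 m/day.
Seepage velocity v = q / n_e = 0.0004151 / 0.22 = 0.001887 m/day.
Travel time t = L / v = 1790 / 0.001887 = 9.488e+05 days = 2598 years.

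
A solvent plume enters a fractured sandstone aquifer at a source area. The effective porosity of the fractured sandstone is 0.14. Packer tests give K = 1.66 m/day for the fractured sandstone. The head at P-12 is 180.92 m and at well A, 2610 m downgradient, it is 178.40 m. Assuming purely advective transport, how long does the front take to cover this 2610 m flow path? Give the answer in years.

624

Hydraulic gradient i = (180.92 − 178.40) / 2610 = 2.52 / 2610 = 0.0009655.
Darcy flux q = K · i = 1.660 × 0.0009655 = 0.001603 m/day.
Seepage velocity v = q / n_e = 0.001603 / 0.14 = 0.01145 m/day.
Travel time t = L / v = 2610 / 0.01145 = 2.280e+05 days = 624.2 years.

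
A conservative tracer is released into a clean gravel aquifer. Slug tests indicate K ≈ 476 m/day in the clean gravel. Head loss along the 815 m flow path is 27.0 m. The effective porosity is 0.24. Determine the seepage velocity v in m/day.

Hydraulic gradient i = Δh / L = 27.0 / 815 = 0.03313.
Darcy flux q = K · i = 476.0 × 0.03313 = 15.77 m/day.
Seepage velocity v = q / n_e = 15.77 / 0.24 = 65.71 m/day.

65.7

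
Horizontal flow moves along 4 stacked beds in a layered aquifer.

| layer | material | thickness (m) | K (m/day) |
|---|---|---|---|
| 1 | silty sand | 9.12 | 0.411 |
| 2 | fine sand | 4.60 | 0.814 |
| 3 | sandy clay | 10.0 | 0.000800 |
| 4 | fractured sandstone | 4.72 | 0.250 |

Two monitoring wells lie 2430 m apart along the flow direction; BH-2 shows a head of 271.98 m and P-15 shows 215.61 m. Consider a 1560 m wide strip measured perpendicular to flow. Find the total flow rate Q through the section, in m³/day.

Flow is parallel to layering, so each bed carries its own Darcy discharge and the transmissivities add.
Σ(K_i·b_i) = 0.411×9.12 + 0.814×4.60 + 0.000800×10.0 + 0.250×4.72 = 8.681 m²/day.
Hydraulic gradient i = (271.98 − 215.61) / 2430 = 56.37 / 2430 = 0.02320.
Q = Σ(K_i·b_i) · W · i = 8.681 × 1560 × 0.02320 = 314.1 m³/day.

314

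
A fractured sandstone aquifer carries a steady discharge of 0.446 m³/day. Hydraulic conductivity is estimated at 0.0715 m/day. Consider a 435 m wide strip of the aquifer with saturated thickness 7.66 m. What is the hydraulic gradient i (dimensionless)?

Cross-sectional area A = 435 × 7.66 = 3332 m².
From Q = K·A·i, i = Q / (K·A) = 0.446 / (0.07150 × 3332) = 0.001872.

0.00187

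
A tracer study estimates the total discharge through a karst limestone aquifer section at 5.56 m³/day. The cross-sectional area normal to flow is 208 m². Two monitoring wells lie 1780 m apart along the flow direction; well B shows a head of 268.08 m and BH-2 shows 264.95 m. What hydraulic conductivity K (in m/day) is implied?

15.2

Hydraulic gradient i = (268.08 − 264.95) / 1780 = 3.13 / 1780 = 0.001758.
From Q = K·A·i, K = Q / (A·i) = 5.56 / (208.0 × 0.001758) = 15.20 m/day.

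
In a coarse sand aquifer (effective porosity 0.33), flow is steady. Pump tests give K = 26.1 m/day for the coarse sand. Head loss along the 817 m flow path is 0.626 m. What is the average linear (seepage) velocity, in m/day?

Hydraulic gradient i = Δh / L = 0.626 / 817 = 0.0007662.
Darcy flux q = K · i = 26.10 × 0.0007662 = 0.02000 m/day.
Seepage velocity v = q / n_e = 0.02000 / 0.33 = 0.06060 m/day.

0.0606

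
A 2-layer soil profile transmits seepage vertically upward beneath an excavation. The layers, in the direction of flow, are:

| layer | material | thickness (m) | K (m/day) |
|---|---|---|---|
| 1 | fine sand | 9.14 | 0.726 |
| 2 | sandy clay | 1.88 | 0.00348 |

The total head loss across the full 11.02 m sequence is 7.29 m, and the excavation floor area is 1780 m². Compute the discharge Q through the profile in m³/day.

Flow is perpendicular to layering, so the layers act in series and the equivalent K is the thickness-weighted harmonic mean.
Total thickness L = 9.14 + 1.88 = 11.02 m.
Σ(b_i/K_i) = 9.14/0.726 + 1.88/0.00348 = 552.8 d.
K_eq = L / Σ(b_i/K_i) = 11.02 / 552.8 = 0.01993 m/day.
Q = K_eq · A · (Δh/L) = 0.01993 × 1780 × (7.29/11.02) = 23.47 m³/day.

23.5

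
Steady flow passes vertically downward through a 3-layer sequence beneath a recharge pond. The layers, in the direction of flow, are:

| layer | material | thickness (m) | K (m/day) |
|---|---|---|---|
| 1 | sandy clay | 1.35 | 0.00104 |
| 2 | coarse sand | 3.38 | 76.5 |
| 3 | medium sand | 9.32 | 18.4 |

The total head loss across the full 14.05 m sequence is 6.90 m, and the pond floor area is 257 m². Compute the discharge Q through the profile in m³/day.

1.37

Flow is perpendicular to layering, so the layers act in series and the equivalent K is the thickness-weighted harmonic mean.
Total thickness L = 1.35 + 3.38 + 9.32 = 14.05 m.
Σ(b_i/K_i) = 1.35/0.00104 + 3.38/76.5 + 9.32/18.4 = 1299 d.
K_eq = L / Σ(b_i/K_i) = 14.05 / 1299 = 0.01082 m/day.
Q = K_eq · A · (Δh/L) = 0.01082 × 257 × (6.90/14.05) = 1.366 m³/day.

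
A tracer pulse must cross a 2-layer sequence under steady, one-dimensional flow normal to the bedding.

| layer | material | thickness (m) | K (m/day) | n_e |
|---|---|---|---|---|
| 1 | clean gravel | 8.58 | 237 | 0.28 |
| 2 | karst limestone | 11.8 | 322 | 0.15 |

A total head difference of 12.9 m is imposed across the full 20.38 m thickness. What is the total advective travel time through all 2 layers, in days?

0.0236

With flow normal to the layers, continuity requires the same specific discharge q through every layer.
Σ(b_i/K_i) = 8.58/237 + 11.8/322 = 0.07285 d.
q = Δh / Σ(b_i/K_i) = 12.9 / 0.07285 = 177.1 m/day.
In each layer the seepage velocity is v_i = q/n_i, so the layer transit time is t_i = b_i·n_i / q:
  layer 1 (clean gravel): t_1 = 8.58 × 0.28 / 177.1 = 0.01357 d
  layer 2 (karst limestone): t_2 = 11.8 × 0.15 / 177.1 = 0.009995 d
Total t = Σ t_i = 0.02356 days.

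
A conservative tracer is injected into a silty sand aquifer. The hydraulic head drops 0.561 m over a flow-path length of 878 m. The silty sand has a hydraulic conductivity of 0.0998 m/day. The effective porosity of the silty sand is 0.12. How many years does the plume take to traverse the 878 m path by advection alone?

4520

Hydraulic gradient i = Δh / L = 0.561 / 878 = 0.0006390.
Darcy flux q = K · i = 0.09980 × 0.0006390 = 6.377e-05 m/day.
Seepage velocity v = q / n_e = 6.377e-05 / 0.12 = 0.0005314 m/day.
Travel time t = L / v = 878 / 0.0005314 = 1.652e+06 days = 4524 years.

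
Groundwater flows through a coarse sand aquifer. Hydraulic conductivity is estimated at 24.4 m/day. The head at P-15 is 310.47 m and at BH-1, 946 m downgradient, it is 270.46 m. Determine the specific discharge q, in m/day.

Hydraulic gradient i = (310.47 − 270.46) / 946 = 40.01 / 946 = 0.04229.
Specific discharge q = K · i = 24.40 × 0.04229 = 1.032 m/day.

1.03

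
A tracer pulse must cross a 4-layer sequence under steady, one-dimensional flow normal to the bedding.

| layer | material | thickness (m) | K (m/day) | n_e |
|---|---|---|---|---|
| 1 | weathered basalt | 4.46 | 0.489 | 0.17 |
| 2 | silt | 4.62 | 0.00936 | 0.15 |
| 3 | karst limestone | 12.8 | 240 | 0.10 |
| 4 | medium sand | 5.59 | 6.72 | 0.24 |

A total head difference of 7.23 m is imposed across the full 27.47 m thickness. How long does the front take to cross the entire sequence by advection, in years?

0.777

With flow normal to the layers, continuity requires the same specific discharge q through every layer.
Σ(b_i/K_i) = 4.46/0.489 + 4.62/0.00936 + 12.8/240 + 5.59/6.72 = 503.6 d.
q = Δh / Σ(b_i/K_i) = 7.23 / 503.6 = 0.01436 m/day.
In each layer the seepage velocity is v_i = q/n_i, so the layer transit time is t_i = b_i·n_i / q:
  layer 1 (weathered basalt): t_1 = 4.46 × 0.17 / 0.01436 = 52.81 d
  layer 2 (silt): t_2 = 4.62 × 0.15 / 0.01436 = 48.27 d
  layer 3 (karst limestone): t_3 = 12.8 × 0.10 / 0.01436 = 89.16 d
  layer 4 (medium sand): t_4 = 5.59 × 0.24 / 0.01436 = 93.45 d
Total t = Σ t_i = 283.7 days = 0.7767 years.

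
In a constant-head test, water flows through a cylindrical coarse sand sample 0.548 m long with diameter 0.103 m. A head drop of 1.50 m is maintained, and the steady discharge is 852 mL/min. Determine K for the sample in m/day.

53.8

Cross-sectional area A = π·(d/2)² = π × (0.103/2)² = 0.008332 m².
Convert discharge: 852 mL/min = 1.420e-05 m³/s.
Darcy's law rearranged: K = Q·L / (A·Δh) = 1.420e-05 × 0.548 / (0.008332 × 1.50) = 0.0006226 m/s = 53.79 m/day.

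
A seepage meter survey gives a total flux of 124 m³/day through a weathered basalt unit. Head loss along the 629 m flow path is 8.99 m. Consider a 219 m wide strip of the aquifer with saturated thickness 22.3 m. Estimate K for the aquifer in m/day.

1.78

Cross-sectional area A = 219 × 22.3 = 4884 m².
Hydraulic gradient i = Δh / L = 8.99 / 629 = 0.01429.
From Q = K·A·i, K = Q / (A·i) = 124 / (4884 × 0.01429) = 1.776 m/day.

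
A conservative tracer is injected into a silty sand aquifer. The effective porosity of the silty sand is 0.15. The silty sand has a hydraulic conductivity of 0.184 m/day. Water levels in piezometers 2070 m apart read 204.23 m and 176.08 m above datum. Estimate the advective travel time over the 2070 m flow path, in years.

Hydraulic gradient i = (204.23 − 176.08) / 2070 = 28.15 / 2070 = 0.01360.
Darcy flux q = K · i = 0.1840 × 0.01360 = 0.002502 m/day.
Seepage velocity v = q / n_e = 0.002502 / 0.15 = 0.01668 m/day.
Travel time t = L / v = 2070 / 0.01668 = 1.241e+05 days = 339.7 years.

340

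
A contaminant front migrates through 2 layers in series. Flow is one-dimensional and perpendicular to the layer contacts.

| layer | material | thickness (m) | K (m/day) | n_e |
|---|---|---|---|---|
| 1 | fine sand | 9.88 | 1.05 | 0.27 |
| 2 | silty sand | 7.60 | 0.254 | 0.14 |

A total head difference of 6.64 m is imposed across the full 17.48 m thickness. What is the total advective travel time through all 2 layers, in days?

With flow normal to the layers, continuity requires the same specific discharge q through every layer.
Σ(b_i/K_i) = 9.88/1.05 + 7.60/0.254 = 39.33 d.
q = Δh / Σ(b_i/K_i) = 6.64 / 39.33 = 0.1688 m/day.
In each layer the seepage velocity is v_i = q/n_i, so the layer transit time is t_i = b_i·n_i / q:
  layer 1 (fine sand): t_1 = 9.88 × 0.27 / 0.1688 = 15.80 d
  layer 2 (silty sand): t_2 = 7.60 × 0.14 / 0.1688 = 6.302 d
Total t = Σ t_i = 22.10 days.

22.1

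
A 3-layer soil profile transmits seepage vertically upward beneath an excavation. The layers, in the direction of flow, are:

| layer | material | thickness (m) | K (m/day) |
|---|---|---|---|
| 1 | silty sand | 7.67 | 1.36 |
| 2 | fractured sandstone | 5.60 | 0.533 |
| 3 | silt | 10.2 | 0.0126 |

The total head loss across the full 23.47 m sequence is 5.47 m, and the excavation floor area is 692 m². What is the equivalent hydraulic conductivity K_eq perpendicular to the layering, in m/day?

Flow is perpendicular to layering, so the layers act in series and the equivalent K is the thickness-weighted harmonic mean.
Total thickness L = 7.67 + 5.60 + 10.2 = 23.47 m.
Σ(b_i/K_i) = 7.67/1.36 + 5.60/0.533 + 10.2/0.0126 = 825.7 d.
K_eq = L / Σ(b_i/K_i) = 23.47 / 825.7 = 0.02843 m/day.

0.0284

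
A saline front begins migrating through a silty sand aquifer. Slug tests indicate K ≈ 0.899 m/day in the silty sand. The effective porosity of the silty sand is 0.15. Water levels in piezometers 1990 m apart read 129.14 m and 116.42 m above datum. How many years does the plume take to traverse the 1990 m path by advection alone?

Hydraulic gradient i = (129.14 − 116.42) / 1990 = 12.72 / 1990 = 0.006392.
Darcy flux q = K · i = 0.8990 × 0.006392 = 0.005746 m/day.
Seepage velocity v = q / n_e = 0.005746 / 0.15 = 0.03831 m/day.
Travel time t = L / v = 1990 / 0.03831 = 51946 days = 142.2 years.

142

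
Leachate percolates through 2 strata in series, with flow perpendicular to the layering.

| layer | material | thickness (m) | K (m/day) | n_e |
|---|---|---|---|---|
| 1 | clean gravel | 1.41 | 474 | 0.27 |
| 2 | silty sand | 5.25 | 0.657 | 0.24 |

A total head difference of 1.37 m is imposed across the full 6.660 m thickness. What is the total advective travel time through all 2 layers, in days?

9.57

With flow normal to the layers, continuity requires the same specific discharge q through every layer.
Σ(b_i/K_i) = 1.41/474 + 5.25/0.657 = 7.994 d.
q = Δh / Σ(b_i/K_i) = 1.37 / 7.994 = 0.1714 m/day.
In each layer the seepage velocity is v_i = q/n_i, so the layer transit time is t_i = b_i·n_i / q:
  layer 1 (clean gravel): t_1 = 1.41 × 0.27 / 0.1714 = 2.221 d
  layer 2 (silty sand): t_2 = 5.25 × 0.24 / 0.1714 = 7.352 d
Total t = Σ t_i = 9.573 days.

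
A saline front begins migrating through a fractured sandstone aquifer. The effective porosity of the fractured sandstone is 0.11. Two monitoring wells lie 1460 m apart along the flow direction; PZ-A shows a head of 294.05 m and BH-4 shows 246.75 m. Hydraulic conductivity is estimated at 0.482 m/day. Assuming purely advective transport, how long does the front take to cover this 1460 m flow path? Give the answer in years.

28.2

Hydraulic gradient i = (294.05 − 246.75) / 1460 = 47.3 / 1460 = 0.03240.
Darcy flux q = K · i = 0.4820 × 0.03240 = 0.01562 m/day.
Seepage velocity v = q / n_e = 0.01562 / 0.11 = 0.1420 m/day.
Travel time t = L / v = 1460 / 0.1420 = 10285 days = 28.16 years.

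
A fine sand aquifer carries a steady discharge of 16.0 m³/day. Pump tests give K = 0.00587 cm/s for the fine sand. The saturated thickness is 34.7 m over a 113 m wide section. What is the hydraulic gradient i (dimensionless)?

Convert K: 0.00587 cm/s × 864 = 5.072 m/day.
Cross-sectional area A = 113 × 34.7 = 3921 m².
From Q = K·A·i, i = Q / (K·A) = 16.0 / (5.072 × 3921) = 0.0008046.

0.000805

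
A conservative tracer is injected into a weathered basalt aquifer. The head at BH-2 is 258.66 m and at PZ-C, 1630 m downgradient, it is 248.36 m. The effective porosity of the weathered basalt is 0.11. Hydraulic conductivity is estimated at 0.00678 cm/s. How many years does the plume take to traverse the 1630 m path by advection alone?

Convert K: 0.00678 cm/s × 864 = 5.858 m/day.
Hydraulic gradient i = (258.66 − 248.36) / 1630 = 10.3 / 1630 = 0.006319.
Darcy flux q = K · i = 5.858 × 0.006319 = 0.03702 m/day.
Seepage velocity v = q / n_e = 0.03702 / 0.11 = 0.3365 m/day.
Travel time t = L / v = 1630 / 0.3365 = 4844 days = 13.26 years.

13.3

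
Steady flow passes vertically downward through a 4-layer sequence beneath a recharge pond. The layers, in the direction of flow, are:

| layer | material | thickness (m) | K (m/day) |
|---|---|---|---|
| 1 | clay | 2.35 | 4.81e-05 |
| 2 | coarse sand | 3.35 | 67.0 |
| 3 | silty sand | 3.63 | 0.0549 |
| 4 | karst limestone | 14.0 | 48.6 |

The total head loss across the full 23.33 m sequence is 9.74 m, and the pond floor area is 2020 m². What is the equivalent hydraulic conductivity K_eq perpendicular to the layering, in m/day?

Flow is perpendicular to layering, so the layers act in series and the equivalent K is the thickness-weighted harmonic mean.
Total thickness L = 2.35 + 3.35 + 3.63 + 14.0 = 23.33 m.
Σ(b_i/K_i) = 2.35/4.81e-05 + 3.35/67.0 + 3.63/0.0549 + 14.0/48.6 = 48923 d.
K_eq = L / Σ(b_i/K_i) = 23.33 / 48923 = 0.0004769 m/day.

0.000477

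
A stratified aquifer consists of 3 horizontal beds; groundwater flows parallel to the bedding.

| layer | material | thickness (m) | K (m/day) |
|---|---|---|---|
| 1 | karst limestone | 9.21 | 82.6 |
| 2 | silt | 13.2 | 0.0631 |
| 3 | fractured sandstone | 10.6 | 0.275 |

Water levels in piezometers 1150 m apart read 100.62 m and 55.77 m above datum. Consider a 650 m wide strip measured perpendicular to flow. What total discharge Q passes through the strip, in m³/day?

19400

Flow is parallel to layering, so each bed carries its own Darcy discharge and the transmissivities add.
Σ(K_i·b_i) = 82.6×9.21 + 0.0631×13.2 + 0.275×10.6 = 764.5 m²/day.
Hydraulic gradient i = (100.62 − 55.77) / 1150 = 44.85 / 1150 = 0.03900.
Q = Σ(K_i·b_i) · W · i = 764.5 × 650 × 0.03900 = 19380 m³/day.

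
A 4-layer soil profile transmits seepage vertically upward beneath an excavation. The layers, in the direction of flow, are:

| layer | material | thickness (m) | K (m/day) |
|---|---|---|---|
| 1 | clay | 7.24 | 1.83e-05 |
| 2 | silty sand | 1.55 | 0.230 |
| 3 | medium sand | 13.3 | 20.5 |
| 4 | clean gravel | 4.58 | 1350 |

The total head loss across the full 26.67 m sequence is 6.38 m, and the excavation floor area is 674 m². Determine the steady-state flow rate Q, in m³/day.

0.0109

Flow is perpendicular to layering, so the layers act in series and the equivalent K is the thickness-weighted harmonic mean.
Total thickness L = 7.24 + 1.55 + 13.3 + 4.58 = 26.67 m.
Σ(b_i/K_i) = 7.24/1.83e-05 + 1.55/0.230 + 13.3/20.5 + 4.58/1350 = 3.956e+05 d.
K_eq = L / Σ(b_i/K_i) = 26.67 / 3.956e+05 = 6.741e-05 m/day.
Q = K_eq · A · (Δh/L) = 6.741e-05 × 674 × (6.38/26.67) = 0.01087 m³/day.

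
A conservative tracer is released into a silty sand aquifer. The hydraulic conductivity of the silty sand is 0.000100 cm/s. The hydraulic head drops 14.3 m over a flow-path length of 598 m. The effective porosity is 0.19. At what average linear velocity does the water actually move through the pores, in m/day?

0.0109

Convert K: 0.000100 cm/s × 864 = 0.08640 m/day.
Hydraulic gradient i = Δh / L = 14.3 / 598 = 0.02391.
Darcy flux q = K · i = 0.08640 × 0.02391 = 0.002066 m/day.
Seepage velocity v = q / n_e = 0.002066 / 0.19 = 0.01087 m/day.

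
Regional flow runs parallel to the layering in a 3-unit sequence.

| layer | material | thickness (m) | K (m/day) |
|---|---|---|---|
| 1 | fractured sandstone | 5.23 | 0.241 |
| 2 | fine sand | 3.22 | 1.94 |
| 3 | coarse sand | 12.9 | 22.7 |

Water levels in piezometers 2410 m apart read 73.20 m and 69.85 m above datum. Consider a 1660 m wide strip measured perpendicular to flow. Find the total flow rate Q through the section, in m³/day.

Flow is parallel to layering, so each bed carries its own Darcy discharge and the transmissivities add.
Σ(K_i·b_i) = 0.241×5.23 + 1.94×3.22 + 22.7×12.9 = 300.3 m²/day.
Hydraulic gradient i = (73.20 − 69.85) / 2410 = 3.35 / 2410 = 0.001390.
Q = Σ(K_i·b_i) · W · i = 300.3 × 1660 × 0.001390 = 693.0 m³/day.

693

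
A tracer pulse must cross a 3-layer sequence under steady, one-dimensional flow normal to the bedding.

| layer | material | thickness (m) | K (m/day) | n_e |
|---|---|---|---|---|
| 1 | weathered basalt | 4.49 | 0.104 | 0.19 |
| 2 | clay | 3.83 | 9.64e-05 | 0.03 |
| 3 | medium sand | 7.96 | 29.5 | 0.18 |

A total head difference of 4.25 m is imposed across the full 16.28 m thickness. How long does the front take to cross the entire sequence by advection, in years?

With flow normal to the layers, continuity requires the same specific discharge q through every layer.
Σ(b_i/K_i) = 4.49/0.104 + 3.83/9.64e-05 + 7.96/29.5 = 39774 d.
q = Δh / Σ(b_i/K_i) = 4.25 / 39774 = 0.0001069 m/day.
In each layer the seepage velocity is v_i = q/n_i, so the layer transit time is t_i = b_i·n_i / q:
  layer 1 (weathered basalt): t_1 = 4.49 × 0.19 / 0.0001069 = 7984 d
  layer 2 (clay): t_2 = 3.83 × 0.03 / 0.0001069 = 1075 d
  layer 3 (medium sand): t_3 = 7.96 × 0.18 / 0.0001069 = 13409 d
Total t = Σ t_i = 22468 days = 61.51 years.

61.5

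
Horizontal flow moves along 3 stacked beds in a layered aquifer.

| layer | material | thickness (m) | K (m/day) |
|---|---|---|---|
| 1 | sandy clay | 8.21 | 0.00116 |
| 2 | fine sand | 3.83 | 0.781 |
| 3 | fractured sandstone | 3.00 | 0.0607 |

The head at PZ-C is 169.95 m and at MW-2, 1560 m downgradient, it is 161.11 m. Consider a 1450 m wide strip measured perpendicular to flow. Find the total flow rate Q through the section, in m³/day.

Flow is parallel to layering, so each bed carries its own Darcy discharge and the transmissivities add.
Σ(K_i·b_i) = 0.00116×8.21 + 0.781×3.83 + 0.0607×3.00 = 3.183 m²/day.
Hydraulic gradient i = (169.95 − 161.11) / 1560 = 8.84 / 1560 = 0.005667.
Q = Σ(K_i·b_i) · W · i = 3.183 × 1450 × 0.005667 = 26.15 m³/day.

26.2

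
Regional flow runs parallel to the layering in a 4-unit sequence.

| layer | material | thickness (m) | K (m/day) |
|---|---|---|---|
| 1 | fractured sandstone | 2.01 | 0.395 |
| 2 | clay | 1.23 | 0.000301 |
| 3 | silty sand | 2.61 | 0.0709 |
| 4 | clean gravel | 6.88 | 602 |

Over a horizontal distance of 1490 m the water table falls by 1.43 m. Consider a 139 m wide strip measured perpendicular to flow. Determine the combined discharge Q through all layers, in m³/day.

553

Flow is parallel to layering, so each bed carries its own Darcy discharge and the transmissivities add.
Σ(K_i·b_i) = 0.395×2.01 + 0.000301×1.23 + 0.0709×2.61 + 602×6.88 = 4143 m²/day.
Hydraulic gradient i = Δh / L = 1.43 / 1490 = 0.0009597.
Q = Σ(K_i·b_i) · W · i = 4143 × 139 × 0.0009597 = 552.7 m³/day.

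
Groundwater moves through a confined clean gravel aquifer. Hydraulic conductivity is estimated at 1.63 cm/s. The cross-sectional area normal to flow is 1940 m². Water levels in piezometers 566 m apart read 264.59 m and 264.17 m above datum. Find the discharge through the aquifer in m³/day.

Convert K: 1.63 cm/s × 864 = 1408 m/day.
Hydraulic gradient i = (264.59 − 264.17) / 566 = 0.42 / 566 = 0.0007420.
Darcy's law: Q = K · A · i = 1408 × 1940 × 0.0007420 = 2027 m³/day.

2030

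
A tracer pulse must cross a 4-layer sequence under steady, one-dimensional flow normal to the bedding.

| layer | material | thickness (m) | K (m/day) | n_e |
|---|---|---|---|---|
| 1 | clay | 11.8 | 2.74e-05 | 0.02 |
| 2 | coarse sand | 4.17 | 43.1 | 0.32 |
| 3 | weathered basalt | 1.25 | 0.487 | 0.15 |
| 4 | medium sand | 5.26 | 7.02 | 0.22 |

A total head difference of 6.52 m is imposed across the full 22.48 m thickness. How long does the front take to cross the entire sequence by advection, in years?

527

With flow normal to the layers, continuity requires the same specific discharge q through every layer.
Σ(b_i/K_i) = 11.8/2.74e-05 + 4.17/43.1 + 1.25/0.487 + 5.26/7.02 = 4.307e+05 d.
q = Δh / Σ(b_i/K_i) = 6.52 / 4.307e+05 = 1.514e-05 m/day.
In each layer the seepage velocity is v_i = q/n_i, so the layer transit time is t_i = b_i·n_i / q:
  layer 1 (clay): t_1 = 11.8 × 0.02 / 1.514e-05 = 15588 d
  layer 2 (coarse sand): t_2 = 4.17 × 0.32 / 1.514e-05 = 88140 d
  layer 3 (weathered basalt): t_3 = 1.25 × 0.15 / 1.514e-05 = 12385 d
  layer 4 (medium sand): t_4 = 5.26 × 0.22 / 1.514e-05 = 76436 d
Total t = Σ t_i = 1.925e+05 days = 527.2 years.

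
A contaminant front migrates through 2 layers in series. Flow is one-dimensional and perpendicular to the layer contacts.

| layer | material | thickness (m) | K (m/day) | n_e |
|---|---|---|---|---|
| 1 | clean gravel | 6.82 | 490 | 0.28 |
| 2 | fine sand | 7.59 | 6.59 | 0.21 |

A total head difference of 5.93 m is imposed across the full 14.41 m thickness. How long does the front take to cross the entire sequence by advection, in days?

With flow normal to the layers, continuity requires the same specific discharge q through every layer.
Σ(b_i/K_i) = 6.82/490 + 7.59/6.59 = 1.166 d.
q = Δh / Σ(b_i/K_i) = 5.93 / 1.166 = 5.087 m/day.
In each layer the seepage velocity is v_i = q/n_i, so the layer transit time is t_i = b_i·n_i / q:
  layer 1 (clean gravel): t_1 = 6.82 × 0.28 / 5.087 = 0.3754 d
  layer 2 (fine sand): t_2 = 7.59 × 0.21 / 5.087 = 0.3133 d
Total t = Σ t_i = 0.6887 days.

0.689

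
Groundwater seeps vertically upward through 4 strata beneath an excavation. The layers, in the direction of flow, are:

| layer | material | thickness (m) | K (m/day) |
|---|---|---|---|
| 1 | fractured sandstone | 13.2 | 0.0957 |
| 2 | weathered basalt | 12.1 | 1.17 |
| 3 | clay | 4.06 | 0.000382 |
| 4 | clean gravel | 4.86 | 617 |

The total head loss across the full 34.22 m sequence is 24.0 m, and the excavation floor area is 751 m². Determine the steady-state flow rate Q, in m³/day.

Flow is perpendicular to layering, so the layers act in series and the equivalent K is the thickness-weighted harmonic mean.
Total thickness L = 13.2 + 12.1 + 4.06 + 4.86 = 34.22 m.
Σ(b_i/K_i) = 13.2/0.0957 + 12.1/1.17 + 4.06/0.000382 + 4.86/617 = 10777 d.
K_eq = L / Σ(b_i/K_i) = 34.22 / 10777 = 0.003175 m/day.
Q = K_eq · A · (Δh/L) = 0.003175 × 751 × (24.0/34.22) = 1.673 m³/day.

1.67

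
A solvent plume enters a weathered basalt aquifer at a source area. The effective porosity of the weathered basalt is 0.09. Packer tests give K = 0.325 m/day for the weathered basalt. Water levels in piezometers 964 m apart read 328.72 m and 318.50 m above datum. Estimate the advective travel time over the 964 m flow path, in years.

Hydraulic gradient i = (328.72 − 318.50) / 964 = 10.22 / 964 = 0.01060.
Darcy flux q = K · i = 0.3250 × 0.01060 = 0.003446 m/day.
Seepage velocity v = q / n_e = 0.003446 / 0.09 = 0.03828 m/day.
Travel time t = L / v = 964 / 0.03828 = 25180 days = 68.94 years.

68.9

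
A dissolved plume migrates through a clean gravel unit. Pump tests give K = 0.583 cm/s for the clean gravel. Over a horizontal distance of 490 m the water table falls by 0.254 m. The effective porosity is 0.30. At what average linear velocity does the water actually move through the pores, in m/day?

0.870

Convert K: 0.583 cm/s × 864 = 503.7 m/day.
Hydraulic gradient i = Δh / L = 0.254 / 490 = 0.0005184.
Darcy flux q = K · i = 503.7 × 0.0005184 = 0.2611 m/day.
Seepage velocity v = q / n_e = 0.2611 / 0.30 = 0.8704 m/day.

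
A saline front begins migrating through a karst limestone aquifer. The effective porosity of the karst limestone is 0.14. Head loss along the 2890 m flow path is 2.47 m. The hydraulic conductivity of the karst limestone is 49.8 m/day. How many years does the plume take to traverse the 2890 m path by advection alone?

Hydraulic gradient i = Δh / L = 2.47 / 2890 = 0.0008547.
Darcy flux q = K · i = 49.80 × 0.0008547 = 0.04256 m/day.
Seepage velocity v = q / n_e = 0.04256 / 0.14 = 0.3040 m/day.
Travel time t = L / v = 2890 / 0.3040 = 9506 days = 26.03 years.

26.0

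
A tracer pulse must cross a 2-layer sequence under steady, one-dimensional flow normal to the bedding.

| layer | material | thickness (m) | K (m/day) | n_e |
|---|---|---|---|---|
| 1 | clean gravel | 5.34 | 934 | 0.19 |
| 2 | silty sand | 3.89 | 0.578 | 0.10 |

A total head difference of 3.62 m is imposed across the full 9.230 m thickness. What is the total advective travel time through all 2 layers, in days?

2.61

With flow normal to the layers, continuity requires the same specific discharge q through every layer.
Σ(b_i/K_i) = 5.34/934 + 3.89/0.578 = 6.736 d.
q = Δh / Σ(b_i/K_i) = 3.62 / 6.736 = 0.5374 m/day.
In each layer the seepage velocity is v_i = q/n_i, so the layer transit time is t_i = b_i·n_i / q:
  layer 1 (clean gravel): t_1 = 5.34 × 0.19 / 0.5374 = 1.888 d
  layer 2 (silty sand): t_2 = 3.89 × 0.10 / 0.5374 = 0.7238 d
Total t = Σ t_i = 2.612 days.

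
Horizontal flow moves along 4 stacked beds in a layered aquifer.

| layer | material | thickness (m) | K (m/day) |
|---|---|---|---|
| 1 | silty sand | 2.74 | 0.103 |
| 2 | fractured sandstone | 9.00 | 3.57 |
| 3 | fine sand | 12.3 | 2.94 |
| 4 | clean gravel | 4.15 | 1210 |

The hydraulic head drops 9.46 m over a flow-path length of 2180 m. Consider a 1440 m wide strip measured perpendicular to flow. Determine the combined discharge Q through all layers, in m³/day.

Flow is parallel to layering, so each bed carries its own Darcy discharge and the transmissivities add.
Σ(K_i·b_i) = 0.103×2.74 + 3.57×9.00 + 2.94×12.3 + 1210×4.15 = 5090 m²/day.
Hydraulic gradient i = Δh / L = 9.46 / 2180 = 0.004339.
Q = Σ(K_i·b_i) · W · i = 5090 × 1440 × 0.004339 = 31807 m³/day.

31800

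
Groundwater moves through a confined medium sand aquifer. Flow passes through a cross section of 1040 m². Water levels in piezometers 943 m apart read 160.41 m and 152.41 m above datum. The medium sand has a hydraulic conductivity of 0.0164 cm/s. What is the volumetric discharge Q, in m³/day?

125

Convert K: 0.0164 cm/s × 864 = 14.17 m/day.
Hydraulic gradient i = (160.41 − 152.41) / 943 = 8 / 943 = 0.008484.
Darcy's law: Q = K · A · i = 14.17 × 1040 × 0.008484 = 125.0 m³/day.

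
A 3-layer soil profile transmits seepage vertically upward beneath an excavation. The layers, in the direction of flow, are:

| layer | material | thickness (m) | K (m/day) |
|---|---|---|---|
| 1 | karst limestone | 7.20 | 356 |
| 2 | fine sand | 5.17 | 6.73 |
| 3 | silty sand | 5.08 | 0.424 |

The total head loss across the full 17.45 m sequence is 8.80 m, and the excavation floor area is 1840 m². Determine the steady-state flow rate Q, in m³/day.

1270

Flow is perpendicular to layering, so the layers act in series and the equivalent K is the thickness-weighted harmonic mean.
Total thickness L = 7.20 + 5.17 + 5.08 = 17.45 m.
Σ(b_i/K_i) = 7.20/356 + 5.17/6.73 + 5.08/0.424 = 12.77 d.
K_eq = L / Σ(b_i/K_i) = 17.45 / 12.77 = 1.367 m/day.
Q = K_eq · A · (Δh/L) = 1.367 × 1840 × (8.80/17.45) = 1268 m³/day.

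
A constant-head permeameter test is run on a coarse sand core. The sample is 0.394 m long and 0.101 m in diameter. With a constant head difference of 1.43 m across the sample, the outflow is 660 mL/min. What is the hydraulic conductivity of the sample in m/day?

32.7

Cross-sectional area A = π·(d/2)² = π × (0.101/2)² = 0.008012 m².
Convert discharge: 660 mL/min = 1.100e-05 m³/s.
Darcy's law rearranged: K = Q·L / (A·Δh) = 1.100e-05 × 0.394 / (0.008012 × 1.43) = 0.0003783 m/s = 32.68 m/day.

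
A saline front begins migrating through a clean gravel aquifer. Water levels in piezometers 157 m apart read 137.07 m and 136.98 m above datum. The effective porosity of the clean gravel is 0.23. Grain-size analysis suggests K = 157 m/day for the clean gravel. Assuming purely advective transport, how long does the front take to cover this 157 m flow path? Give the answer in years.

1.10

Hydraulic gradient i = (137.07 − 136.98) / 157 = 0.09 / 157 = 0.0005732.
Darcy flux q = K · i = 157.0 × 0.0005732 = 0.09000 m/day.
Seepage velocity v = q / n_e = 0.09000 / 0.23 = 0.3913 m/day.
Travel time t = L / v = 157 / 0.3913 = 401.2 days = 1.098 years.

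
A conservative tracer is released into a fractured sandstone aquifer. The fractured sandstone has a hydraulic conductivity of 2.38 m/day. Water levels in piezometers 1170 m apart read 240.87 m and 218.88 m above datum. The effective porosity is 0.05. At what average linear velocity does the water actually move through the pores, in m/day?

Hydraulic gradient i = (240.87 − 218.88) / 1170 = 21.99 / 1170 = 0.01879.
Darcy flux q = K · i = 2.380 × 0.01879 = 0.04473 m/day.
Seepage velocity v = q / n_e = 0.04473 / 0.05 = 0.8946 m/day.

0.895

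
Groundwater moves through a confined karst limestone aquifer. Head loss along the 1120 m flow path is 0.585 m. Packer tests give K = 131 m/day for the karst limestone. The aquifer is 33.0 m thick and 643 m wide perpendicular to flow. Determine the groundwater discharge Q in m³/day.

Cross-sectional area A = 643 × 33.0 = 21219 m².
Hydraulic gradient i = Δh / L = 0.585 / 1120 = 0.0005223.
Darcy's law: Q = K · A · i = 131.0 × 21219 × 0.0005223 = 1452 m³/day.

1450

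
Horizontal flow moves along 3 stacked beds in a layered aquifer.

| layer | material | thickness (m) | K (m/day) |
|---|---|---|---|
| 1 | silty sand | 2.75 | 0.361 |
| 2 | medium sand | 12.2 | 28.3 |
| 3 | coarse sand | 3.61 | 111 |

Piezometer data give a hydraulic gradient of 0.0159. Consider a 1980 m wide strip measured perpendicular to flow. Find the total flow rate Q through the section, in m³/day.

Flow is parallel to layering, so each bed carries its own Darcy discharge and the transmissivities add.
Σ(K_i·b_i) = 0.361×2.75 + 28.3×12.2 + 111×3.61 = 747.0 m²/day.
Hydraulic gradient i = 0.0159.
Q = Σ(K_i·b_i) · W · i = 747.0 × 1980 × 0.01590 = 23516 m³/day.

23500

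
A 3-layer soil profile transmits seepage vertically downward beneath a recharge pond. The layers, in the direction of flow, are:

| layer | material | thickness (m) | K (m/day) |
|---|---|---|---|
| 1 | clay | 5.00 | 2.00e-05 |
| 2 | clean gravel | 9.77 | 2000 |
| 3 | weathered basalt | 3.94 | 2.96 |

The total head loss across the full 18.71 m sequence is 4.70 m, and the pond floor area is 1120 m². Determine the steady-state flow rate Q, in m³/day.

Flow is perpendicular to layering, so the layers act in series and the equivalent K is the thickness-weighted harmonic mean.
Total thickness L = 5.00 + 9.77 + 3.94 = 18.71 m.
Σ(b_i/K_i) = 5.00/2.00e-05 + 9.77/2000 + 3.94/2.96 = 2.500e+05 d.
K_eq = L / Σ(b_i/K_i) = 18.71 / 2.500e+05 = 7.484e-05 m/day.
Q = K_eq · A · (Δh/L) = 7.484e-05 × 1120 × (4.70/18.71) = 0.02106 m³/day.

0.0211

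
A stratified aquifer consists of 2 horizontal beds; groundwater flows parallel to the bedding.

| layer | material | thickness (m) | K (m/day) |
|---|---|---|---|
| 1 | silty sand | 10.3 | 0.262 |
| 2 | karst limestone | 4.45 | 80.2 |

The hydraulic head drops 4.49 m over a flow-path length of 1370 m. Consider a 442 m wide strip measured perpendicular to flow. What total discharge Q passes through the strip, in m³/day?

521

Flow is parallel to layering, so each bed carries its own Darcy discharge and the transmissivities add.
Σ(K_i·b_i) = 0.262×10.3 + 80.2×4.45 = 359.6 m²/day.
Hydraulic gradient i = Δh / L = 4.49 / 1370 = 0.003277.
Q = Σ(K_i·b_i) · W · i = 359.6 × 442 × 0.003277 = 520.9 m³/day.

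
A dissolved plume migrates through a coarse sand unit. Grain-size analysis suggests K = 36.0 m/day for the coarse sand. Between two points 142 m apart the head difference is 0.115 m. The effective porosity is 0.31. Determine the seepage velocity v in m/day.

0.0940

Hydraulic gradient i = Δh / L = 0.115 / 142 = 0.0008099.
Darcy flux q = K · i = 36.00 × 0.0008099 = 0.02915 m/day.
Seepage velocity v = q / n_e = 0.02915 / 0.31 = 0.09405 m/day.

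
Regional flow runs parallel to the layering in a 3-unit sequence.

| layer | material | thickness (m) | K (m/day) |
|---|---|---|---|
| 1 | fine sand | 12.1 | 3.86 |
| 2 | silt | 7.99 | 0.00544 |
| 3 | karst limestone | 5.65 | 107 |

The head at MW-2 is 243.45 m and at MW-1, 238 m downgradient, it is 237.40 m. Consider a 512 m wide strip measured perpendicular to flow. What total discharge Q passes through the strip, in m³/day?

Flow is parallel to layering, so each bed carries its own Darcy discharge and the transmissivities add.
Σ(K_i·b_i) = 3.86×12.1 + 0.00544×7.99 + 107×5.65 = 651.3 m²/day.
Hydraulic gradient i = (243.45 − 237.40) / 238 = 6.05 / 238 = 0.02542.
Q = Σ(K_i·b_i) · W · i = 651.3 × 512 × 0.02542 = 8477 m³/day.

8480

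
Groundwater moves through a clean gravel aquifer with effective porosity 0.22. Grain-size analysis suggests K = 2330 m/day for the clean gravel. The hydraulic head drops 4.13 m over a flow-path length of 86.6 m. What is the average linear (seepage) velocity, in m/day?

505

Hydraulic gradient i = Δh / L = 4.13 / 86.6 = 0.04769.
Darcy flux q = K · i = 2330 × 0.04769 = 111.1 m/day.
Seepage velocity v = q / n_e = 111.1 / 0.22 = 505.1 m/day.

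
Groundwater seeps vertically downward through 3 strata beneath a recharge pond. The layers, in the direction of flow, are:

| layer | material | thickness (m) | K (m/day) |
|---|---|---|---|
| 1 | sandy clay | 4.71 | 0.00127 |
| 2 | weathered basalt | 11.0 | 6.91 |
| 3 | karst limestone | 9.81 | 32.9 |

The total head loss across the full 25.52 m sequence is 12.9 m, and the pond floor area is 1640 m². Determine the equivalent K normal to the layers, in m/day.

Flow is perpendicular to layering, so the layers act in series and the equivalent K is the thickness-weighted harmonic mean.
Total thickness L = 4.71 + 11.0 + 9.81 = 25.52 m.
Σ(b_i/K_i) = 4.71/0.00127 + 11.0/6.91 + 9.81/32.9 = 3711 d.
K_eq = L / Σ(b_i/K_i) = 25.52 / 3711 = 0.006878 m/day.

0.00688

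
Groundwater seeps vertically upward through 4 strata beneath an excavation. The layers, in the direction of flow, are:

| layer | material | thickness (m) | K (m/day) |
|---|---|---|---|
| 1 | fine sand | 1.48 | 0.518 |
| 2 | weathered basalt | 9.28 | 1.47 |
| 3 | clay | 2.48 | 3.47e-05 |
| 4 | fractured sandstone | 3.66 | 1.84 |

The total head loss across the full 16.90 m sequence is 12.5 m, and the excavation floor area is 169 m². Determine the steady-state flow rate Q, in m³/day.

Flow is perpendicular to layering, so the layers act in series and the equivalent K is the thickness-weighted harmonic mean.
Total thickness L = 1.48 + 9.28 + 2.48 + 3.66 = 16.90 m.
Σ(b_i/K_i) = 1.48/0.518 + 9.28/1.47 + 2.48/3.47e-05 + 3.66/1.84 = 71481 d.
K_eq = L / Σ(b_i/K_i) = 16.90 / 71481 = 0.0002364 m/day.
Q = K_eq · A · (Δh/L) = 0.0002364 × 169 × (12.5/16.90) = 0.02955 m³/day.

0.0296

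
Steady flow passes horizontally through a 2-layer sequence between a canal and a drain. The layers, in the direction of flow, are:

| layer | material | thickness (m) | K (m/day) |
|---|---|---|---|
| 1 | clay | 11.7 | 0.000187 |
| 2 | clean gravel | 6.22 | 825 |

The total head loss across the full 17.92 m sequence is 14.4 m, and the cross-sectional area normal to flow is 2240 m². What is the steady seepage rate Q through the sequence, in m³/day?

Flow is perpendicular to layering, so the layers act in series and the equivalent K is the thickness-weighted harmonic mean.
Total thickness L = 11.7 + 6.22 = 17.92 m.
Σ(b_i/K_i) = 11.7/0.000187 + 6.22/825 = 62567 d.
K_eq = L / Σ(b_i/K_i) = 17.92 / 62567 = 0.0002864 m/day.
Q = K_eq · A · (Δh/L) = 0.0002864 × 2240 × (14.4/17.92) = 0.5155 m³/day.

0.516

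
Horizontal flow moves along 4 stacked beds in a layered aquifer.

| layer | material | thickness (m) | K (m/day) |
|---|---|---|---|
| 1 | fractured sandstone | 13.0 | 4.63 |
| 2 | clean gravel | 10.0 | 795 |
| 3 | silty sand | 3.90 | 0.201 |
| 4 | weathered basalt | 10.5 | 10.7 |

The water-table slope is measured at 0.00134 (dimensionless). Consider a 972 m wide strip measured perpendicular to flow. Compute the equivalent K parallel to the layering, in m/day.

217

Flow is parallel to layering, so each bed carries its own Darcy discharge and the transmissivities add.
Σ(K_i·b_i) = 4.63×13.0 + 795×10.0 + 0.201×3.90 + 10.7×10.5 = 8123 m²/day.
Total thickness b = 37.40 m, so K_eq = Σ(K_i·b_i)/b = 217.2 m/day.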